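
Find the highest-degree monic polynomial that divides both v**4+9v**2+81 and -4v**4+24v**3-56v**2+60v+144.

v**2-3v+9

By polynomial division,
  v**4+9v**2+81 = (-1/4)(-4v**4+24v**3-56v**2+60v+144) + (6v**3-5v**2+15v+117)
  -4v**4+24v**3-56v**2+60v+144 = (-(2/3)v+31/9)(6v**3-5v**2+15v+117) + (-(259/9)v**2+(259/3)v-259)
  6v**3-5v**2+15v+117 = (-(54/259)v-117/259)(-(259/9)v**2+(259/3)v-259) + (0)
Last nonzero remainder: -(259/9)v**2+(259/3)v-259. Dividing through by -259/9 gives the monic gcd v**2-3v+9.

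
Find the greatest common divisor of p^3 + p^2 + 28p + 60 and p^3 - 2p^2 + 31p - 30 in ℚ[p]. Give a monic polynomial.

p^2 - p + 30

By polynomial division,
  p^3 + p^2 + 28p + 60 = (p^3 - 2p^2 + 31p - 30) + (3p^2 - 3p + 90)
  p^3 - 2p^2 + 31p - 30 = ((1/3)p - 1/3)(3p^2 - 3p + 90) + (0)
Last nonzero remainder: 3p^2 - 3p + 90. Dividing through by 3 gives the monic gcd p^2 - p + 30.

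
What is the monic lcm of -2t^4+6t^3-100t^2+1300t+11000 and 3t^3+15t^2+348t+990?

t^5+41t^3-500t^2-7450t-16500

By polynomial division,
  -2t^4+6t^3-100t^2+1300t+11000 = (-(2/3)t+16/3)(3t^3+15t^2+348t+990) + (52t^2+104t+5720)
  3t^3+15t^2+348t+990 = ((3/52)t+9/52)(52t^2+104t+5720) + (0)
Last nonzero remainder: 52t^2+104t+5720. Dividing through by 52 gives the monic gcd t^2+2t+110.
Then lcm(f, g) = f·g / gcd(f, g); expanding and making the result monic gives the answer.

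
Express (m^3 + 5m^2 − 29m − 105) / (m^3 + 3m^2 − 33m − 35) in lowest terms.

Apply the Euclidean algorithm:
  m^3 + 5m^2 − 29m − 105 = (m^3 + 3m^2 − 33m − 35) + (2m^2 + 4m − 70)
  m^3 + 3m^2 − 33m − 35 = ((1/2)m + 1/2)(2m^2 + 4m − 70) + (0)
Last nonzero remainder: 2m^2 + 4m − 70. Dividing through by 2 gives the monic gcd m^2 + 2m − 35.
Cancel m^2 + 2m − 35 from numerator and denominator to get the reduced form.

(m + 3)/(m + 1)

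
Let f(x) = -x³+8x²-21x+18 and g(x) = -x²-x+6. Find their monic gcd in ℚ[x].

x-2

Euclidean algorithm in ℚ[x]:
  -x³+8x²-21x+18 = (x-9)(-x²-x+6) + (-36x+72)
  -x²-x+6 = ((1/36)x+1/12)(-36x+72) + (0)
Last nonzero remainder: -36x+72. Dividing through by -36 gives the monic gcd x-2.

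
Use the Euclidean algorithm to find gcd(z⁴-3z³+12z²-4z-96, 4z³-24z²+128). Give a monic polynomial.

z+2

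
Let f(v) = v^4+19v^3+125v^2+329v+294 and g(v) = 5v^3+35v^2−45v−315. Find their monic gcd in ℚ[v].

By polynomial division,
  v^4+19v^3+125v^2+329v+294 = ((1/5)v+12/5)(5v^3+35v^2−45v−315) + (50v^2+500v+1050)
  5v^3+35v^2−45v−315 = ((1/10)v−3/10)(50v^2+500v+1050) + (0)
Last nonzero remainder: 50v^2+500v+1050. Dividing through by 50 gives the monic gcd v^2+10v+21.

v^2+10v+21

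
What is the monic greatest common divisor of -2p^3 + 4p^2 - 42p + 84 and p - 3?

1

Repeated division with remainder:
  -2p^3 + 4p^2 - 42p + 84 = (-2p^2 - 2p - 48)(p - 3) + (-60)
  p - 3 = (-(1/60)p + 1/20)(-60) + (0)
The last nonzero remainder is the constant -60, so the polynomials are coprime and gcd = 1.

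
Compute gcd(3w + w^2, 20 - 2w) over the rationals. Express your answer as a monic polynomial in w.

1

Euclidean algorithm in ℚ[w]:
  w^2 + 3w = (-(1/2)w - 13/2)(-2w + 20) + (130)
  -2w + 20 = (-(1/65)w + 2/13)(130) + (0)
The last nonzero remainder is the constant 130, so the polynomials are coprime and gcd = 1.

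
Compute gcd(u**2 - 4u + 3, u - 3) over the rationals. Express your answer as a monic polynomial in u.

u - 3

Repeated division with remainder:
  u**2 - 4u + 3 = (u - 1)(u - 3) + (0)
The last nonzero remainder u - 3 is already monic.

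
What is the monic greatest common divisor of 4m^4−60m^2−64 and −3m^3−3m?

m^2+1

By polynomial division,
  4m^4−60m^2−64 = (−(4/3)m)(−3m^3−3m) + (−64m^2−64)
  −3m^3−3m = ((3/64)m)(−64m^2−64) + (0)
Last nonzero remainder: −64m^2−64. Dividing through by −64 gives the monic gcd m^2+1.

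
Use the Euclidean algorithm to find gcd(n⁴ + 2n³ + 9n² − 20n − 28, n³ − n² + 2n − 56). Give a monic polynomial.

Apply the Euclidean algorithm:
  n⁴ + 2n³ + 9n² − 20n − 28 = (n + 3)(n³ − n² + 2n − 56) + (10n² + 30n + 140)
  n³ − n² + 2n − 56 = ((1/10)n − 2/5)(10n² + 30n + 140) + (0)
Last nonzero remainder: 10n² + 30n + 140. Dividing through by 10 gives the monic gcd n² + 3n + 14.

n² + 3n + 14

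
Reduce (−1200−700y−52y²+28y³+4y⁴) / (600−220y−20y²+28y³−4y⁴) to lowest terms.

Repeated division with remainder:
  4y⁴+28y³−52y²−700y−1200 = (−1)(−4y⁴+28y³−20y²−220y+600) + (56y³−72y²−920y−600)
  −4y⁴+28y³−20y²−220y+600 = (−(1/14)y+20/49)(56y³−72y²−920y−600) + (−(2760/49)y²+(5520/49)y+41400/49)
  56y³−72y²−920y−600 = (−(343/345)y−49/69)(−(2760/49)y²+(5520/49)y+41400/49) + (0)
Last nonzero remainder: −(2760/49)y²+(5520/49)y+41400/49. Dividing through by −2760/49 gives the monic gcd y²−2y−15.
Cancel y²−2y−15 from numerator and denominator to get the reduced form.

(−20−9y−y²)/(10−5y+y²)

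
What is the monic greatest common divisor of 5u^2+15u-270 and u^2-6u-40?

Euclidean algorithm in ℚ[u]:
  5u^2+15u-270 = (5)(u^2-6u-40) + (45u-70)
  u^2-6u-40 = ((1/45)u-8/81)(45u-70) + (-3800/81)
  45u-70 = (-(729/760)u+567/380)(-3800/81) + (0)
The last nonzero remainder is the constant -3800/81, so the polynomials are coprime and gcd = 1.

1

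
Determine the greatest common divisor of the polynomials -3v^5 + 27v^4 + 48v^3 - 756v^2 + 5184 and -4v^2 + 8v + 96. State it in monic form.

v^2 - 2v - 24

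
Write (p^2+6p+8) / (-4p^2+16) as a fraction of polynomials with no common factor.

(-p-4)/(4p-8)

By polynomial division,
  p^2+6p+8 = (-1/4)(-4p^2+16) + (6p+12)
  -4p^2+16 = (-(2/3)p+4/3)(6p+12) + (0)
Last nonzero remainder: 6p+12. Dividing through by 6 gives the monic gcd p+2.
Cancel p+2 from numerator and denominator to get the reduced form.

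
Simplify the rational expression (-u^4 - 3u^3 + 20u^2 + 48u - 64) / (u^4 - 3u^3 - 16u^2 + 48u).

(-u^2 - 3u + 4)/(u^2 - 3u)

Apply the Euclidean algorithm:
  -u^4 - 3u^3 + 20u^2 + 48u - 64 = (-1)(u^4 - 3u^3 - 16u^2 + 48u) + (-6u^3 + 4u^2 + 96u - 64)
  u^4 - 3u^3 - 16u^2 + 48u = (-(1/6)u + 7/18)(-6u^3 + 4u^2 + 96u - 64) + (-(14/9)u^2 + 224/9)
  -6u^3 + 4u^2 + 96u - 64 = ((27/7)u - 18/7)(-(14/9)u^2 + 224/9) + (0)
Last nonzero remainder: -(14/9)u^2 + 224/9. Dividing through by -14/9 gives the monic gcd u^2 - 16.
Cancel u^2 - 16 from numerator and denominator to get the reduced form.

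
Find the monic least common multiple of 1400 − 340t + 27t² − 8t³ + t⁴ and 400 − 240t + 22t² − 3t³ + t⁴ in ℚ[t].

−2800 + 2080t − 394t² + 43t³ − 10t⁴ + t⁵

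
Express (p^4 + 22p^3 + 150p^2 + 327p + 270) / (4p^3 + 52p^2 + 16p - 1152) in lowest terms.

(p^3 + 13p^2 + 33p + 30)/(4p^2 + 16p - 128)

By polynomial division,
  p^4 + 22p^3 + 150p^2 + 327p + 270 = ((1/4)p + 9/4)(4p^3 + 52p^2 + 16p - 1152) + (29p^2 + 579p + 2862)
  4p^3 + 52p^2 + 16p - 1152 = ((4/29)p - 808/841)(29p^2 + 579p + 2862) + ((149296/841)p + 1343664/841)
  29p^2 + 579p + 2862 = ((24389/149296)p + 133719/74648)((149296/841)p + 1343664/841) + (0)
Last nonzero remainder: (149296/841)p + 1343664/841. Dividing through by 149296/841 gives the monic gcd p + 9.
Cancel p + 9 from numerator and denominator to get the reduced form.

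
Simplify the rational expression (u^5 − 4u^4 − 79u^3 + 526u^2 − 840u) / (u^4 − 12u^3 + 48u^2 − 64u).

(u^3 − 79u + 210)/(u^2 − 8u + 16)

Apply the Euclidean algorithm:
  u^5 − 4u^4 − 79u^3 + 526u^2 − 840u = (u + 8)(u^4 − 12u^3 + 48u^2 − 64u) + (−31u^3 + 206u^2 − 328u)
  u^4 − 12u^3 + 48u^2 − 64u = (−(1/31)u + 166/961)(−31u^3 + 206u^2 − 328u) + ((1764/961)u^2 − (7056/961)u)
  −31u^3 + 206u^2 − 328u = (−(29791/1764)u + 39401/882)((1764/961)u^2 − (7056/961)u) + (0)
Last nonzero remainder: (1764/961)u^2 − (7056/961)u. Dividing through by 1764/961 gives the monic gcd u^2 − 4u.
Cancel u^2 − 4u from numerator and denominator to get the reduced form.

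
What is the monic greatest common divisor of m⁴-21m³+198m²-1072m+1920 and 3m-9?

By polynomial division,
  m⁴-21m³+198m²-1072m+1920 = ((1/3)m³-6m²+48m-640/3)(3m-9) + (0)
Last nonzero remainder: 3m-9. Dividing through by 3 gives the monic gcd m-3.

m-3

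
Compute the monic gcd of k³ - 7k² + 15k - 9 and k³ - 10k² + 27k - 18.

k² - 4k + 3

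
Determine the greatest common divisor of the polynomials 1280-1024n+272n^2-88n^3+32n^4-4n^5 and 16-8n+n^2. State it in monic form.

16-8n+n^2

By polynomial division,
  -4n^5+32n^4-88n^3+272n^2-1024n+1280 = (-4n^3-24n+80)(n^2-8n+16) + (0)
The last nonzero remainder n^2-8n+16 is already monic.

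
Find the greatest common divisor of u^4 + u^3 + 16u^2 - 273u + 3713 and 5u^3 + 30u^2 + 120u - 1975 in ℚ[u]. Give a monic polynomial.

u^2 + 11u + 79

Apply the Euclidean algorithm:
  u^4 + u^3 + 16u^2 - 273u + 3713 = ((1/5)u - 1)(5u^3 + 30u^2 + 120u - 1975) + (22u^2 + 242u + 1738)
  5u^3 + 30u^2 + 120u - 1975 = ((5/22)u - 25/22)(22u^2 + 242u + 1738) + (0)
Last nonzero remainder: 22u^2 + 242u + 1738. Dividing through by 22 gives the monic gcd u^2 + 11u + 79.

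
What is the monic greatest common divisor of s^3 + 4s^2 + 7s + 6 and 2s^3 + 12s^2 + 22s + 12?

Euclidean algorithm in ℚ[s]:
  s^3 + 4s^2 + 7s + 6 = (1/2)(2s^3 + 12s^2 + 22s + 12) + (−2s^2 − 4s)
  2s^3 + 12s^2 + 22s + 12 = (−s − 4)(−2s^2 − 4s) + (6s + 12)
  −2s^2 − 4s = (−(1/3)s)(6s + 12) + (0)
Last nonzero remainder: 6s + 12. Dividing through by 6 gives the monic gcd s + 2.

s + 2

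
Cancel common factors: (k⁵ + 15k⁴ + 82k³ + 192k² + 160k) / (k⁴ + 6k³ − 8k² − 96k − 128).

(k² + 5k)/(k − 4)

Euclidean algorithm in ℚ[k]:
  k⁵ + 15k⁴ + 82k³ + 192k² + 160k = (k + 9)(k⁴ + 6k³ − 8k² − 96k − 128) + (36k³ + 360k² + 1152k + 1152)
  k⁴ + 6k³ − 8k² − 96k − 128 = ((1/36)k − 1/9)(36k³ + 360k² + 1152k + 1152) + (0)
Last nonzero remainder: 36k³ + 360k² + 1152k + 1152. Dividing through by 36 gives the monic gcd k³ + 10k² + 32k + 32.
Cancel k³ + 10k² + 32k + 32 from numerator and denominator to get the reduced form.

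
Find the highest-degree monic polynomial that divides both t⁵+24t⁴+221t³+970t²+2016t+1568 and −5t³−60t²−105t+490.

t²+14t+49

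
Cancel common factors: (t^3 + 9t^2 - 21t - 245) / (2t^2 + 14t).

Euclidean algorithm in ℚ[t]:
  t^3 + 9t^2 - 21t - 245 = ((1/2)t + 1)(2t^2 + 14t) + (-35t - 245)
  2t^2 + 14t = (-(2/35)t)(-35t - 245) + (0)
Last nonzero remainder: -35t - 245. Dividing through by -35 gives the monic gcd t + 7.
Cancel t + 7 from numerator and denominator to get the reduced form.

(t^2 + 2t - 35)/(2t)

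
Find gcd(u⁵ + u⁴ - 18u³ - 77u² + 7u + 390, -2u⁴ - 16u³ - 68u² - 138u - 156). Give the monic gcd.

Euclidean algorithm in ℚ[u]:
  u⁵ + u⁴ - 18u³ - 77u² + 7u + 390 = (-(1/2)u + 7/2)(-2u⁴ - 16u³ - 68u² - 138u - 156) + (4u³ + 92u² + 412u + 936)
  -2u⁴ - 16u³ - 68u² - 138u - 156 = (-(1/2)u + 15/2)(4u³ + 92u² + 412u + 936) + (-552u² - 2760u - 7176)
  4u³ + 92u² + 412u + 936 = (-(1/138)u - 3/23)(-552u² - 2760u - 7176) + (0)
Last nonzero remainder: -552u² - 2760u - 7176. Dividing through by -552 gives the monic gcd u² + 5u + 13.

u² + 5u + 13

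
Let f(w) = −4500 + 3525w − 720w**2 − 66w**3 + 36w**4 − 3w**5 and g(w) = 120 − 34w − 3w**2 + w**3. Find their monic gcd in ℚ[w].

Apply the Euclidean algorithm:
  −3w**5 + 36w**4 − 66w**3 − 720w**2 + 3525w − 4500 = (−3w**2 + 27w − 87)(w**3 − 3w**2 − 34w + 120) + (297w**2 − 2673w + 5940)
  w**3 − 3w**2 − 34w + 120 = ((1/297)w + 2/99)(297w**2 − 2673w + 5940) + (0)
Last nonzero remainder: 297w**2 − 2673w + 5940. Dividing through by 297 gives the monic gcd w**2 − 9w + 20.

20 − 9w + w**2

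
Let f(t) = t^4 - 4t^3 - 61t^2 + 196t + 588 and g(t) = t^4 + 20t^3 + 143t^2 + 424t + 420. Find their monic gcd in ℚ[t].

Apply the Euclidean algorithm:
  t^4 - 4t^3 - 61t^2 + 196t + 588 = (t^4 + 20t^3 + 143t^2 + 424t + 420) + (-24t^3 - 204t^2 - 228t + 168)
  t^4 + 20t^3 + 143t^2 + 424t + 420 = (-(1/24)t - 23/48)(-24t^3 - 204t^2 - 228t + 168) + ((143/4)t^2 + (1287/4)t + 1001/2)
  -24t^3 - 204t^2 - 228t + 168 = (-(96/143)t + 48/143)((143/4)t^2 + (1287/4)t + 1001/2) + (0)
Last nonzero remainder: (143/4)t^2 + (1287/4)t + 1001/2. Dividing through by 143/4 gives the monic gcd t^2 + 9t + 14.

t^2 + 9t + 14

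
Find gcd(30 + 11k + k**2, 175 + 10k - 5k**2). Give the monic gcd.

5 + k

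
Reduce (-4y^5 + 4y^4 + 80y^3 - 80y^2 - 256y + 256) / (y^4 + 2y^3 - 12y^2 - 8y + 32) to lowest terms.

(-4y^2 + 20y - 16)/(y - 2)

Euclidean algorithm in ℚ[y]:
  -4y^5 + 4y^4 + 80y^3 - 80y^2 - 256y + 256 = (-4y + 12)(y^4 + 2y^3 - 12y^2 - 8y + 32) + (8y^3 + 32y^2 - 32y - 128)
  y^4 + 2y^3 - 12y^2 - 8y + 32 = ((1/8)y - 1/4)(8y^3 + 32y^2 - 32y - 128) + (0)
Last nonzero remainder: 8y^3 + 32y^2 - 32y - 128. Dividing through by 8 gives the monic gcd y^3 + 4y^2 - 4y - 16.
Cancel y^3 + 4y^2 - 4y - 16 from numerator and denominator to get the reduced form.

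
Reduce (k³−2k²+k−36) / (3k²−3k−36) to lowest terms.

(k²+2k+9)/(3k+9)

By polynomial division,
  k³−2k²+k−36 = ((1/3)k−1/3)(3k²−3k−36) + (12k−48)
  3k²−3k−36 = ((1/4)k+3/4)(12k−48) + (0)
Last nonzero remainder: 12k−48. Dividing through by 12 gives the monic gcd k−4.
Cancel k−4 from numerator and denominator to get the reduced form.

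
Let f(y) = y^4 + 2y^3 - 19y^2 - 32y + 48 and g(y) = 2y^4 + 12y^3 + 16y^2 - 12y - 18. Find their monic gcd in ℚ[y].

Euclidean algorithm in ℚ[y]:
  y^4 + 2y^3 - 19y^2 - 32y + 48 = (1/2)(2y^4 + 12y^3 + 16y^2 - 12y - 18) + (-4y^3 - 27y^2 - 26y + 57)
  2y^4 + 12y^3 + 16y^2 - 12y - 18 = (-(1/2)y + 3/8)(-4y^3 - 27y^2 - 26y + 57) + ((105/8)y^2 + (105/4)y - 315/8)
  -4y^3 - 27y^2 - 26y + 57 = (-(32/105)y - 152/105)((105/8)y^2 + (105/4)y - 315/8) + (0)
Last nonzero remainder: (105/8)y^2 + (105/4)y - 315/8. Dividing through by 105/8 gives the monic gcd y^2 + 2y - 3.

y^2 + 2y - 3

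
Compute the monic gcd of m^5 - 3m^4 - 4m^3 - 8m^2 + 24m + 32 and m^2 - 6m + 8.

m^2 - 6m + 8

By polynomial division,
  m^5 - 3m^4 - 4m^3 - 8m^2 + 24m + 32 = (m^3 + 3m^2 + 6m + 4)(m^2 - 6m + 8) + (0)
The last nonzero remainder m^2 - 6m + 8 is already monic.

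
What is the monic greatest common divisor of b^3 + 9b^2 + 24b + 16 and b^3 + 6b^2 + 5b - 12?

b + 4

Apply the Euclidean algorithm:
  b^3 + 9b^2 + 24b + 16 = (b^3 + 6b^2 + 5b - 12) + (3b^2 + 19b + 28)
  b^3 + 6b^2 + 5b - 12 = ((1/3)b - 1/9)(3b^2 + 19b + 28) + (-(20/9)b - 80/9)
  3b^2 + 19b + 28 = (-(27/20)b - 63/20)(-(20/9)b - 80/9) + (0)
Last nonzero remainder: -(20/9)b - 80/9. Dividing through by -20/9 gives the monic gcd b + 4.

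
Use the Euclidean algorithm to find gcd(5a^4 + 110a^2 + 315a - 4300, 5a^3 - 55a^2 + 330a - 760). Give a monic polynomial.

a - 4

Apply the Euclidean algorithm:
  5a^4 + 110a^2 + 315a - 4300 = (a + 11)(5a^3 - 55a^2 + 330a - 760) + (385a^2 - 2555a + 4060)
  5a^3 - 55a^2 + 330a - 760 = ((1/77)a - 48/847)(385a^2 - 2555a + 4060) + ((16030/121)a - 64120/121)
  385a^2 - 2555a + 4060 = ((1331/458)a - 3509/458)((16030/121)a - 64120/121) + (0)
Last nonzero remainder: (16030/121)a - 64120/121. Dividing through by 16030/121 gives the monic gcd a - 4.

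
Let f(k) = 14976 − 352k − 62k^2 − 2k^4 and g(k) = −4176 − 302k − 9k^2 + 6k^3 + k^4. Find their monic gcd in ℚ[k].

Euclidean algorithm in ℚ[k]:
  −2k^4 − 62k^2 − 352k + 14976 = (−2)(k^4 + 6k^3 − 9k^2 − 302k − 4176) + (12k^3 − 80k^2 − 956k + 6624)
  k^4 + 6k^3 − 9k^2 − 302k − 4176 = ((1/12)k + 19/18)(12k^3 − 80k^2 − 956k + 6624) + ((1396/9)k^2 + (1396/9)k − 11168)
  12k^3 − 80k^2 − 956k + 6624 = ((27/349)k − 207/349)((1396/9)k^2 + (1396/9)k − 11168) + (0)
Last nonzero remainder: (1396/9)k^2 + (1396/9)k − 11168. Dividing through by 1396/9 gives the monic gcd k^2 + k − 72.

−72 + k + k^2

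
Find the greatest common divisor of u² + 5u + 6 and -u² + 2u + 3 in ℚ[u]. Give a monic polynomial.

Apply the Euclidean algorithm:
  u² + 5u + 6 = (-1)(-u² + 2u + 3) + (7u + 9)
  -u² + 2u + 3 = (-(1/7)u + 23/49)(7u + 9) + (-60/49)
  7u + 9 = (-(343/60)u - 147/20)(-60/49) + (0)
The last nonzero remainder is the constant -60/49, so the polynomials are coprime and gcd = 1.

1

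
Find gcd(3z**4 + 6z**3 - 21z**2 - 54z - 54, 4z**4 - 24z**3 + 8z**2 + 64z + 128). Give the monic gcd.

z**2 + 2z + 2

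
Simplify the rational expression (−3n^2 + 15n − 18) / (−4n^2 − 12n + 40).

(3n − 9)/(4n + 20)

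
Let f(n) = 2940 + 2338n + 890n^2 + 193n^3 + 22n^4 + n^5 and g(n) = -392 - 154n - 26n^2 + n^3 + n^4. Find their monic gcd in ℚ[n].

Euclidean algorithm in ℚ[n]:
  n^5 + 22n^4 + 193n^3 + 890n^2 + 2338n + 2940 = (n + 21)(n^4 + n^3 - 26n^2 - 154n - 392) + (198n^3 + 1590n^2 + 5964n + 11172)
  n^4 + n^3 - 26n^2 - 154n - 392 = ((1/198)n - 116/3267)(198n^3 + 1590n^2 + 5964n + 11172) + ((364/1089)n^2 + (1456/1089)n + 5096/1089)
  198n^3 + 1590n^2 + 5964n + 11172 = ((107811/182)n + 62073/26)((364/1089)n^2 + (1456/1089)n + 5096/1089) + (0)
Last nonzero remainder: (364/1089)n^2 + (1456/1089)n + 5096/1089. Dividing through by 364/1089 gives the monic gcd n^2 + 4n + 14.

14 + 4n + n^2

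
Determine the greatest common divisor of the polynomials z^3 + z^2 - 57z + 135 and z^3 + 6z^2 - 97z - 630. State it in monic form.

Euclidean algorithm in ℚ[z]:
  z^3 + z^2 - 57z + 135 = (z^3 + 6z^2 - 97z - 630) + (-5z^2 + 40z + 765)
  z^3 + 6z^2 - 97z - 630 = (-(1/5)z - 14/5)(-5z^2 + 40z + 765) + (168z + 1512)
  -5z^2 + 40z + 765 = (-(5/168)z + 85/168)(168z + 1512) + (0)
Last nonzero remainder: 168z + 1512. Dividing through by 168 gives the monic gcd z + 9.

z + 9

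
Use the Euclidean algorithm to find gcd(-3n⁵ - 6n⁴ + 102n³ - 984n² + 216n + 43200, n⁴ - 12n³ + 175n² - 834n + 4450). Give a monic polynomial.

n² - 6n + 50

Euclidean algorithm in ℚ[n]:
  -3n⁵ - 6n⁴ + 102n³ - 984n² + 216n + 43200 = (-3n - 42)(n⁴ - 12n³ + 175n² - 834n + 4450) + (123n³ + 3864n² - 21462n + 230100)
  n⁴ - 12n³ + 175n² - 834n + 4450 = ((1/123)n - 1780/5043)(123n³ + 3864n² - 21462n + 230100) + ((2880129/1681)n² - (17280774/1681)n + 144006450/1681)
  123n³ + 3864n² - 21462n + 230100 = ((68921/960043)n + 2578654/960043)((2880129/1681)n² - (17280774/1681)n + 144006450/1681) + (0)
Last nonzero remainder: (2880129/1681)n² - (17280774/1681)n + 144006450/1681. Dividing through by 2880129/1681 gives the monic gcd n² - 6n + 50.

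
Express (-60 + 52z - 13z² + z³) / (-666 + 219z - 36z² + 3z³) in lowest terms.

(10 - 7z + z²)/(111 - 18z + 3z²)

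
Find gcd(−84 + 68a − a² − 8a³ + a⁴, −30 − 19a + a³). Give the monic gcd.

3 + a

By polynomial division,
  a⁴ − 8a³ − a² + 68a − 84 = (a − 8)(a³ − 19a − 30) + (18a² − 54a − 324)
  a³ − 19a − 30 = ((1/18)a + 1/6)(18a² − 54a − 324) + (8a + 24)
  18a² − 54a − 324 = ((9/4)a − 27/2)(8a + 24) + (0)
Last nonzero remainder: 8a + 24. Dividing through by 8 gives the monic gcd a + 3.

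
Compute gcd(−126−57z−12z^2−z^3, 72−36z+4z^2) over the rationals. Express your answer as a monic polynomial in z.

Repeated division with remainder:
  −z^3−12z^2−57z−126 = (−(1/4)z−21/4)(4z^2−36z+72) + (−228z+252)
  4z^2−36z+72 = (−(1/57)z+50/361)(−228z+252) + (13392/361)
  −228z+252 = (−(6859/1116)z+2527/372)(13392/361) + (0)
The last nonzero remainder is the constant 13392/361, so the polynomials are coprime and gcd = 1.

1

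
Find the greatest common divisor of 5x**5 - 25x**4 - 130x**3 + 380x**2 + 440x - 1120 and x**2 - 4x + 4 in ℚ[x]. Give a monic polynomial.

Euclidean algorithm in ℚ[x]:
  5x**5 - 25x**4 - 130x**3 + 380x**2 + 440x - 1120 = (5x**3 - 5x**2 - 170x - 280)(x**2 - 4x + 4) + (0)
The last nonzero remainder x**2 - 4x + 4 is already monic.

x**2 - 4x + 4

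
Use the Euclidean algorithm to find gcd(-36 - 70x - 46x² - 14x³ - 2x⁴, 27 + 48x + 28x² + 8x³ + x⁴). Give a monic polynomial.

9 + 13x + 5x² + x³

Apply the Euclidean algorithm:
  -2x⁴ - 14x³ - 46x² - 70x - 36 = (-2)(x⁴ + 8x³ + 28x² + 48x + 27) + (2x³ + 10x² + 26x + 18)
  x⁴ + 8x³ + 28x² + 48x + 27 = ((1/2)x + 3/2)(2x³ + 10x² + 26x + 18) + (0)
Last nonzero remainder: 2x³ + 10x² + 26x + 18. Dividing through by 2 gives the monic gcd x³ + 5x² + 13x + 9.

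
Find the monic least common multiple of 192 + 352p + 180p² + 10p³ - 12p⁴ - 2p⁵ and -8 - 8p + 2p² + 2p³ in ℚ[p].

192 + 256p + 4p² - 80p³ - 17p⁴ + 4p⁵ + p⁶

Euclidean algorithm in ℚ[p]:
  -2p⁵ - 12p⁴ + 10p³ + 180p² + 352p + 192 = (-p² - 5p + 6)(2p³ + 2p² - 8p - 8) + (120p² + 360p + 240)
  2p³ + 2p² - 8p - 8 = ((1/60)p - 1/30)(120p² + 360p + 240) + (0)
Last nonzero remainder: 120p² + 360p + 240. Dividing through by 120 gives the monic gcd p² + 3p + 2.
Then lcm(f, g) = f·g / gcd(f, g); expanding and making the result monic gives the answer.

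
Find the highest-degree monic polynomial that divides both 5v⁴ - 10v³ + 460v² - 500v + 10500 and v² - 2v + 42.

v² - 2v + 42

Euclidean algorithm in ℚ[v]:
  5v⁴ - 10v³ + 460v² - 500v + 10500 = (5v² + 250)(v² - 2v + 42) + (0)
The last nonzero remainder v² - 2v + 42 is already monic.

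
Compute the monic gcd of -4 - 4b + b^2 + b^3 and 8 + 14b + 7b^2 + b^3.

Repeated division with remainder:
  b^3 + b^2 - 4b - 4 = (b^3 + 7b^2 + 14b + 8) + (-6b^2 - 18b - 12)
  b^3 + 7b^2 + 14b + 8 = (-(1/6)b - 2/3)(-6b^2 - 18b - 12) + (0)
Last nonzero remainder: -6b^2 - 18b - 12. Dividing through by -6 gives the monic gcd b^2 + 3b + 2.

2 + 3b + b^2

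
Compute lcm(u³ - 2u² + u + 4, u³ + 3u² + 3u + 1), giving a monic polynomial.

u⁵ - 2u³ + 4u² + 9u + 4

Apply the Euclidean algorithm:
  u³ - 2u² + u + 4 = (u³ + 3u² + 3u + 1) + (-5u² - 2u + 3)
  u³ + 3u² + 3u + 1 = (-(1/5)u - 13/25)(-5u² - 2u + 3) + ((64/25)u + 64/25)
  -5u² - 2u + 3 = (-(125/64)u + 75/64)((64/25)u + 64/25) + (0)
Last nonzero remainder: (64/25)u + 64/25. Dividing through by 64/25 gives the monic gcd u + 1.
Then lcm(f, g) = f·g / gcd(f, g); expanding and making the result monic gives the answer.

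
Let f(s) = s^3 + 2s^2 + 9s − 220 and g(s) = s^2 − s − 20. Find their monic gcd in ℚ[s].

Euclidean algorithm in ℚ[s]:
  s^3 + 2s^2 + 9s − 220 = (s + 3)(s^2 − s − 20) + (32s − 160)
  s^2 − s − 20 = ((1/32)s + 1/8)(32s − 160) + (0)
Last nonzero remainder: 32s − 160. Dividing through by 32 gives the monic gcd s − 5.

s − 5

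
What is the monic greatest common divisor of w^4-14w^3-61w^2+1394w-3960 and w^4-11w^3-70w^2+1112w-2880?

w^3-3w^2-94w+360

By polynomial division,
  w^4-14w^3-61w^2+1394w-3960 = (w^4-11w^3-70w^2+1112w-2880) + (-3w^3+9w^2+282w-1080)
  w^4-11w^3-70w^2+1112w-2880 = (-(1/3)w+8/3)(-3w^3+9w^2+282w-1080) + (0)
Last nonzero remainder: -3w^3+9w^2+282w-1080. Dividing through by -3 gives the monic gcd w^3-3w^2-94w+360.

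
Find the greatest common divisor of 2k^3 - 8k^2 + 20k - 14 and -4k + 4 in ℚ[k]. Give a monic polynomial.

Repeated division with remainder:
  2k^3 - 8k^2 + 20k - 14 = (-(1/2)k^2 + (3/2)k - 7/2)(-4k + 4) + (0)
Last nonzero remainder: -4k + 4. Dividing through by -4 gives the monic gcd k - 1.

k - 1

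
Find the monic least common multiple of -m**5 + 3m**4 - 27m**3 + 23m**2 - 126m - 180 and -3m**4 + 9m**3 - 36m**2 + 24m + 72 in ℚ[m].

m**6 - 5m**5 + 33m**4 - 77m**3 + 172m**2 - 72m - 360

Euclidean algorithm in ℚ[m]:
  -m**5 + 3m**4 - 27m**3 + 23m**2 - 126m - 180 = ((1/3)m)(-3m**4 + 9m**3 - 36m**2 + 24m + 72) + (-15m**3 + 15m**2 - 150m - 180)
  -3m**4 + 9m**3 - 36m**2 + 24m + 72 = ((1/5)m - 2/5)(-15m**3 + 15m**2 - 150m - 180) + (0)
Last nonzero remainder: -15m**3 + 15m**2 - 150m - 180. Dividing through by -15 gives the monic gcd m**3 - m**2 + 10m + 12.
Then lcm(f, g) = f·g / gcd(f, g); expanding and making the result monic gives the answer.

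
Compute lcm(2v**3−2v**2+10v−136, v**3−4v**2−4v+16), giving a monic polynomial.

v**5−v**4+v**3−64v**2−20v+272

Repeated division with remainder:
  2v**3−2v**2+10v−136 = (2)(v**3−4v**2−4v+16) + (6v**2+18v−168)
  v**3−4v**2−4v+16 = ((1/6)v−7/6)(6v**2+18v−168) + (45v−180)
  6v**2+18v−168 = ((2/15)v+14/15)(45v−180) + (0)
Last nonzero remainder: 45v−180. Dividing through by 45 gives the monic gcd v−4.
Then lcm(f, g) = f·g / gcd(f, g); expanding and making the result monic gives the answer.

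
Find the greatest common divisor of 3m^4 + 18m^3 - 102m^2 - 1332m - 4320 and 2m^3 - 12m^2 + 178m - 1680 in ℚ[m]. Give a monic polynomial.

Euclidean algorithm in ℚ[m]:
  3m^4 + 18m^3 - 102m^2 - 1332m - 4320 = ((3/2)m + 18)(2m^3 - 12m^2 + 178m - 1680) + (-153m^2 - 2016m + 25920)
  2m^3 - 12m^2 + 178m - 1680 = (-(2/153)m + 652/2601)(-153m^2 - 2016m + 25920) + ((295410/289)m - 2363280/289)
  -153m^2 - 2016m + 25920 = (-(14739/98470)m - 31212/9847)((295410/289)m - 2363280/289) + (0)
Last nonzero remainder: (295410/289)m - 2363280/289. Dividing through by 295410/289 gives the monic gcd m - 8.

m - 8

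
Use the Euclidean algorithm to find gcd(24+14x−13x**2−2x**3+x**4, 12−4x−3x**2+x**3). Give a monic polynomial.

−2+x

Repeated division with remainder:
  x**4−2x**3−13x**2+14x+24 = (x+1)(x**3−3x**2−4x+12) + (−6x**2+6x+12)
  x**3−3x**2−4x+12 = (−(1/6)x+1/3)(−6x**2+6x+12) + (−4x+8)
  −6x**2+6x+12 = ((3/2)x+3/2)(−4x+8) + (0)
Last nonzero remainder: −4x+8. Dividing through by −4 gives the monic gcd x−2.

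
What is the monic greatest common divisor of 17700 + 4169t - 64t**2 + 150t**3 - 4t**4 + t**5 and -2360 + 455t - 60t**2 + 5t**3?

Euclidean algorithm in ℚ[t]:
  t**5 - 4t**4 + 150t**3 - 64t**2 + 4169t + 17700 = ((1/5)t**2 + (8/5)t + 31)(5t**3 - 60t**2 + 455t - 2360) + (1540t**2 - 6160t + 90860)
  5t**3 - 60t**2 + 455t - 2360 = ((1/308)t - 2/77)(1540t**2 - 6160t + 90860) + (0)
Last nonzero remainder: 1540t**2 - 6160t + 90860. Dividing through by 1540 gives the monic gcd t**2 - 4t + 59.

59 - 4t + t**2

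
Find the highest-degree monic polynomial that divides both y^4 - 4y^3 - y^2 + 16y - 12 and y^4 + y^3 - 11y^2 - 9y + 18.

By polynomial division,
  y^4 - 4y^3 - y^2 + 16y - 12 = (y^4 + y^3 - 11y^2 - 9y + 18) + (-5y^3 + 10y^2 + 25y - 30)
  y^4 + y^3 - 11y^2 - 9y + 18 = (-(1/5)y - 3/5)(-5y^3 + 10y^2 + 25y - 30) + (0)
Last nonzero remainder: -5y^3 + 10y^2 + 25y - 30. Dividing through by -5 gives the monic gcd y^3 - 2y^2 - 5y + 6.

y^3 - 2y^2 - 5y + 6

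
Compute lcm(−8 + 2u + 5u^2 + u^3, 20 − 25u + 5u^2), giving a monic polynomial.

32 − 16u − 18u^2 + u^3 + u^4

Repeated division with remainder:
  u^3 + 5u^2 + 2u − 8 = ((1/5)u + 2)(5u^2 − 25u + 20) + (48u − 48)
  5u^2 − 25u + 20 = ((5/48)u − 5/12)(48u − 48) + (0)
Last nonzero remainder: 48u − 48. Dividing through by 48 gives the monic gcd u − 1.
Then lcm(f, g) = f·g / gcd(f, g); expanding and making the result monic gives the answer.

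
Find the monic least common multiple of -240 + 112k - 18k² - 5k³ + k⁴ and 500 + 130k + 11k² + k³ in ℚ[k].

-24000 + 9760k - 1368k² - 496k³ + 52k⁴ + k⁵ + k⁶

Apply the Euclidean algorithm:
  k⁴ - 5k³ - 18k² + 112k - 240 = (k - 16)(k³ + 11k² + 130k + 500) + (28k² + 1692k + 7760)
  k³ + 11k² + 130k + 500 = ((1/28)k - 173/98)(28k² + 1692k + 7760) + ((139148/49)k + 695740/49)
  28k² + 1692k + 7760 = ((343/34787)k + 19012/34787)((139148/49)k + 695740/49) + (0)
Last nonzero remainder: (139148/49)k + 695740/49. Dividing through by 139148/49 gives the monic gcd k + 5.
Then lcm(f, g) = f·g / gcd(f, g); expanding and making the result monic gives the answer.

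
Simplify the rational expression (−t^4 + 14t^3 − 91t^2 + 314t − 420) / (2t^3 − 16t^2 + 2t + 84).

Euclidean algorithm in ℚ[t]:
  −t^4 + 14t^3 − 91t^2 + 314t − 420 = (−(1/2)t + 3)(2t^3 − 16t^2 + 2t + 84) + (−42t^2 + 350t − 672)
  2t^3 − 16t^2 + 2t + 84 = (−(1/21)t − 1/63)(−42t^2 + 350t − 672) + (−(220/9)t + 220/3)
  −42t^2 + 350t − 672 = ((189/110)t − 504/55)(−(220/9)t + 220/3) + (0)
Last nonzero remainder: −(220/9)t + 220/3. Dividing through by −220/9 gives the monic gcd t − 3.
Cancel t − 3 from numerator and denominator to get the reduced form.

(−t^3 + 11t^2 − 58t + 140)/(2t^2 − 10t − 28)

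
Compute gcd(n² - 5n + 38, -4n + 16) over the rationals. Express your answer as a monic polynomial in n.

1

Repeated division with remainder:
  n² - 5n + 38 = (-(1/4)n + 1/4)(-4n + 16) + (34)
  -4n + 16 = (-(2/17)n + 8/17)(34) + (0)
The last nonzero remainder is the constant 34, so the polynomials are coprime and gcd = 1.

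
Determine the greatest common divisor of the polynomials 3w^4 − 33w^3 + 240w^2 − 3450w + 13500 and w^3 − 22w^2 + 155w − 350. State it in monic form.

By polynomial division,
  3w^4 − 33w^3 + 240w^2 − 3450w + 13500 = (3w + 33)(w^3 − 22w^2 + 155w − 350) + (501w^2 − 7515w + 25050)
  w^3 − 22w^2 + 155w − 350 = ((1/501)w − 7/501)(501w^2 − 7515w + 25050) + (0)
Last nonzero remainder: 501w^2 − 7515w + 25050. Dividing through by 501 gives the monic gcd w^2 − 15w + 50.

w^2 − 15w + 50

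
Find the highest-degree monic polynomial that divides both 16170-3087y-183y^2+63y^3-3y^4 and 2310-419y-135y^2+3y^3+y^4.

-77-4y+y^2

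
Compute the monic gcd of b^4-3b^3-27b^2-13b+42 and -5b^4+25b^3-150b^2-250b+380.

b^2+b-2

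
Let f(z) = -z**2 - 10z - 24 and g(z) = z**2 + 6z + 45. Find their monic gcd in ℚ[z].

1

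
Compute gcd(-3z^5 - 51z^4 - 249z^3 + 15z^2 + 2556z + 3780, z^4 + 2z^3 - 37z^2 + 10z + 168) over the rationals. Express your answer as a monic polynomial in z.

z^3 + 6z^2 - 13z - 42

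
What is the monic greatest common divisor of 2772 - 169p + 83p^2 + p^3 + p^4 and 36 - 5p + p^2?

36 - 5p + p^2

Apply the Euclidean algorithm:
  p^4 + p^3 + 83p^2 - 169p + 2772 = (p^2 + 6p + 77)(p^2 - 5p + 36) + (0)
The last nonzero remainder p^2 - 5p + 36 is already monic.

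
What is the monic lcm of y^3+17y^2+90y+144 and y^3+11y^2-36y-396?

y^5+22y^4+109y^3-528y^2-5220y-9504

Repeated division with remainder:
  y^3+17y^2+90y+144 = (y^3+11y^2-36y-396) + (6y^2+126y+540)
  y^3+11y^2-36y-396 = ((1/6)y-5/3)(6y^2+126y+540) + (84y+504)
  6y^2+126y+540 = ((1/14)y+15/14)(84y+504) + (0)
Last nonzero remainder: 84y+504. Dividing through by 84 gives the monic gcd y+6.
Then lcm(f, g) = f·g / gcd(f, g); expanding and making the result monic gives the answer.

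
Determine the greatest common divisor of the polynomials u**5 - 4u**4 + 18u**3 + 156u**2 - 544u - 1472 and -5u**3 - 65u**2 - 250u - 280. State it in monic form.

u**2 + 6u + 8

Apply the Euclidean algorithm:
  u**5 - 4u**4 + 18u**3 + 156u**2 - 544u - 1472 = (-(1/5)u**2 + (17/5)u - 189/5)(-5u**3 - 65u**2 - 250u - 280) + (-1507u**2 - 9042u - 12056)
  -5u**3 - 65u**2 - 250u - 280 = ((5/1507)u + 35/1507)(-1507u**2 - 9042u - 12056) + (0)
Last nonzero remainder: -1507u**2 - 9042u - 12056. Dividing through by -1507 gives the monic gcd u**2 + 6u + 8.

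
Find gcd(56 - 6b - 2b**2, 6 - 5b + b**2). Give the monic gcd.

1

By polynomial division,
  -2b**2 - 6b + 56 = (-2)(b**2 - 5b + 6) + (-16b + 68)
  b**2 - 5b + 6 = (-(1/16)b + 3/64)(-16b + 68) + (45/16)
  -16b + 68 = (-(256/45)b + 1088/45)(45/16) + (0)
The last nonzero remainder is the constant 45/16, so the polynomials are coprime and gcd = 1.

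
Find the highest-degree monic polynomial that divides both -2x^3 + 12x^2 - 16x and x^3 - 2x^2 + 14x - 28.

Euclidean algorithm in ℚ[x]:
  -2x^3 + 12x^2 - 16x = (-2)(x^3 - 2x^2 + 14x - 28) + (8x^2 + 12x - 56)
  x^3 - 2x^2 + 14x - 28 = ((1/8)x - 7/16)(8x^2 + 12x - 56) + ((105/4)x - 105/2)
  8x^2 + 12x - 56 = ((32/105)x + 16/15)((105/4)x - 105/2) + (0)
Last nonzero remainder: (105/4)x - 105/2. Dividing through by 105/4 gives the monic gcd x - 2.

x - 2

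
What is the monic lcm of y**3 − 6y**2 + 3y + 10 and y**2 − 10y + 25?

y**4 − 11y**3 + 33y**2 − 5y − 50

Euclidean algorithm in ℚ[y]:
  y**3 − 6y**2 + 3y + 10 = (y + 4)(y**2 − 10y + 25) + (18y − 90)
  y**2 − 10y + 25 = ((1/18)y − 5/18)(18y − 90) + (0)
Last nonzero remainder: 18y − 90. Dividing through by 18 gives the monic gcd y − 5.
Then lcm(f, g) = f·g / gcd(f, g); expanding and making the result monic gives the answer.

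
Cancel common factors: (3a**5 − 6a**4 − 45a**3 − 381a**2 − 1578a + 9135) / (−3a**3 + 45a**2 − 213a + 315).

(−a**3 − 8a**2 − 44a − 145)/(a − 5)

By polynomial division,
  3a**5 − 6a**4 − 45a**3 − 381a**2 − 1578a + 9135 = (−a**2 − 13a − 109)(−3a**3 + 45a**2 − 213a + 315) + (2070a**2 − 20700a + 43470)
  −3a**3 + 45a**2 − 213a + 315 = (−(1/690)a + 1/138)(2070a**2 − 20700a + 43470) + (0)
Last nonzero remainder: 2070a**2 − 20700a + 43470. Dividing through by 2070 gives the monic gcd a**2 − 10a + 21.
Cancel a**2 − 10a + 21 from numerator and denominator to get the reduced form.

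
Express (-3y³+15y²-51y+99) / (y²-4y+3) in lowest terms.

(-3y²+6y-33)/(y-1)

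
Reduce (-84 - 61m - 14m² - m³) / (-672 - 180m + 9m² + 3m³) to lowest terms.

(-3 - m)/(-24 + 3m)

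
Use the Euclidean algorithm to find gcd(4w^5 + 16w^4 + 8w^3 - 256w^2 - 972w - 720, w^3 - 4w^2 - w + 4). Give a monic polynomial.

Euclidean algorithm in ℚ[w]:
  4w^5 + 16w^4 + 8w^3 - 256w^2 - 972w - 720 = (4w^2 + 32w + 140)(w^3 - 4w^2 - w + 4) + (320w^2 - 960w - 1280)
  w^3 - 4w^2 - w + 4 = ((1/320)w - 1/320)(320w^2 - 960w - 1280) + (0)
Last nonzero remainder: 320w^2 - 960w - 1280. Dividing through by 320 gives the monic gcd w^2 - 3w - 4.

w^2 - 3w - 4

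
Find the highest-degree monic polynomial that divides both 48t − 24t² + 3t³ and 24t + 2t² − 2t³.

Apply the Euclidean algorithm:
  3t³ − 24t² + 48t = (−3/2)(−2t³ + 2t² + 24t) + (−21t² + 84t)
  −2t³ + 2t² + 24t = ((2/21)t + 2/7)(−21t² + 84t) + (0)
Last nonzero remainder: −21t² + 84t. Dividing through by −21 gives the monic gcd t² − 4t.

−4t + t²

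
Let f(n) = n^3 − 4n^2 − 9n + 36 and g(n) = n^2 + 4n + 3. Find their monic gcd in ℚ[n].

By polynomial division,
  n^3 − 4n^2 − 9n + 36 = (n − 8)(n^2 + 4n + 3) + (20n + 60)
  n^2 + 4n + 3 = ((1/20)n + 1/20)(20n + 60) + (0)
Last nonzero remainder: 20n + 60. Dividing through by 20 gives the monic gcd n + 3.

n + 3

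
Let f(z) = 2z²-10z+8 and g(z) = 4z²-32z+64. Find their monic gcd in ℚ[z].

Euclidean algorithm in ℚ[z]:
  2z²-10z+8 = (1/2)(4z²-32z+64) + (6z-24)
  4z²-32z+64 = ((2/3)z-8/3)(6z-24) + (0)
Last nonzero remainder: 6z-24. Dividing through by 6 gives the monic gcd z-4.

z-4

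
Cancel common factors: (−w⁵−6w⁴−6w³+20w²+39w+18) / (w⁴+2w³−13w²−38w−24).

Apply the Euclidean algorithm:
  −w⁵−6w⁴−6w³+20w²+39w+18 = (−w−4)(w⁴+2w³−13w²−38w−24) + (−11w³−70w²−137w−78)
  w⁴+2w³−13w²−38w−24 = (−(1/11)w+48/121)(−11w³−70w²−137w−78) + ((280/121)w²+(1120/121)w+840/121)
  −11w³−70w²−137w−78 = (−(1331/280)w−1573/140)((280/121)w²+(1120/121)w+840/121) + (0)
Last nonzero remainder: (280/121)w²+(1120/121)w+840/121. Dividing through by 280/121 gives the monic gcd w²+4w+3.
Cancel w²+4w+3 from numerator and denominator to get the reduced form.

(−w³−2w²+5w+6)/(w²−2w−8)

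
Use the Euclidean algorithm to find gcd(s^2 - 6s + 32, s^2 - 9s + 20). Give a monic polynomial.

1

Repeated division with remainder:
  s^2 - 6s + 32 = (s^2 - 9s + 20) + (3s + 12)
  s^2 - 9s + 20 = ((1/3)s - 13/3)(3s + 12) + (72)
  3s + 12 = ((1/24)s + 1/6)(72) + (0)
The last nonzero remainder is the constant 72, so the polynomials are coprime and gcd = 1.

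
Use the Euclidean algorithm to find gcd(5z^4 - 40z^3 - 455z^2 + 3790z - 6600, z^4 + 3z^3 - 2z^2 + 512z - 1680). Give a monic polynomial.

Repeated division with remainder:
  5z^4 - 40z^3 - 455z^2 + 3790z - 6600 = (5)(z^4 + 3z^3 - 2z^2 + 512z - 1680) + (-55z^3 - 445z^2 + 1230z + 1800)
  z^4 + 3z^3 - 2z^2 + 512z - 1680 = (-(1/55)z + 56/605)(-55z^3 - 445z^2 + 1230z + 1800) + ((7448/121)z^2 + (52136/121)z - 223440/121)
  -55z^3 - 445z^2 + 1230z + 1800 = (-(6655/7448)z - 1815/1862)((7448/121)z^2 + (52136/121)z - 223440/121) + (0)
Last nonzero remainder: (7448/121)z^2 + (52136/121)z - 223440/121. Dividing through by 7448/121 gives the monic gcd z^2 + 7z - 30.

z^2 + 7z - 30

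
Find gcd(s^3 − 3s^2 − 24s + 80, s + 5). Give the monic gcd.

s + 5

By polynomial division,
  s^3 − 3s^2 − 24s + 80 = (s^2 − 8s + 16)(s + 5) + (0)
The last nonzero remainder s + 5 is already monic.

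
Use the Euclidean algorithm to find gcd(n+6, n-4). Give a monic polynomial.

Apply the Euclidean algorithm:
  n+6 = (n-4) + (10)
  n-4 = ((1/10)n-2/5)(10) + (0)
The last nonzero remainder is the constant 10, so the polynomials are coprime and gcd = 1.

1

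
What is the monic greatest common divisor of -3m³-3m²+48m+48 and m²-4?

1

Euclidean algorithm in ℚ[m]:
  -3m³-3m²+48m+48 = (-3m-3)(m²-4) + (36m+36)
  m²-4 = ((1/36)m-1/36)(36m+36) + (-3)
  36m+36 = (-12m-12)(-3) + (0)
The last nonzero remainder is the constant -3, so the polynomials are coprime and gcd = 1.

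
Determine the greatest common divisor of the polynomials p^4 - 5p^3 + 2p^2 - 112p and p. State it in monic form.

Repeated division with remainder:
  p^4 - 5p^3 + 2p^2 - 112p = (p^3 - 5p^2 + 2p - 112)(p) + (0)
The last nonzero remainder p is already monic.

p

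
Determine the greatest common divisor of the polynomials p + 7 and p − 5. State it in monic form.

By polynomial division,
  p + 7 = (p − 5) + (12)
  p − 5 = ((1/12)p − 5/12)(12) + (0)
The last nonzero remainder is the constant 12, so the polynomials are coprime and gcd = 1.

1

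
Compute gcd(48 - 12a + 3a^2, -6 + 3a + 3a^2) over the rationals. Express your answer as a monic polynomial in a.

Euclidean algorithm in ℚ[a]:
  3a^2 - 12a + 48 = (3a^2 + 3a - 6) + (-15a + 54)
  3a^2 + 3a - 6 = (-(1/5)a - 23/25)(-15a + 54) + (1092/25)
  -15a + 54 = (-(125/364)a + 225/182)(1092/25) + (0)
The last nonzero remainder is the constant 1092/25, so the polynomials are coprime and gcd = 1.

1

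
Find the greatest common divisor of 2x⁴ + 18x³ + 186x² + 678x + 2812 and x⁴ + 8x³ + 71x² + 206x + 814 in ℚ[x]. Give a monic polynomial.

x² + 6x + 37

Repeated division with remainder:
  2x⁴ + 18x³ + 186x² + 678x + 2812 = (2)(x⁴ + 8x³ + 71x² + 206x + 814) + (2x³ + 44x² + 266x + 1184)
  x⁴ + 8x³ + 71x² + 206x + 814 = ((1/2)x - 7)(2x³ + 44x² + 266x + 1184) + (246x² + 1476x + 9102)
  2x³ + 44x² + 266x + 1184 = ((1/123)x + 16/123)(246x² + 1476x + 9102) + (0)
Last nonzero remainder: 246x² + 1476x + 9102. Dividing through by 246 gives the monic gcd x² + 6x + 37.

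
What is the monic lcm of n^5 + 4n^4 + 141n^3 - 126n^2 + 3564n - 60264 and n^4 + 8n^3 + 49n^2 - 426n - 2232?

Repeated division with remainder:
  n^5 + 4n^4 + 141n^3 - 126n^2 + 3564n - 60264 = (n - 4)(n^4 + 8n^3 + 49n^2 - 426n - 2232) + (124n^3 + 496n^2 + 4092n - 69192)
  n^4 + 8n^3 + 49n^2 - 426n - 2232 = ((1/124)n + 1/31)(124n^3 + 496n^2 + 4092n - 69192) + (0)
Last nonzero remainder: 124n^3 + 496n^2 + 4092n - 69192. Dividing through by 124 gives the monic gcd n^3 + 4n^2 + 33n - 558.
Then lcm(f, g) = f·g / gcd(f, g); expanding and making the result monic gives the answer.

n^6 + 8n^5 + 157n^4 + 438n^3 + 3060n^2 - 46008n - 241056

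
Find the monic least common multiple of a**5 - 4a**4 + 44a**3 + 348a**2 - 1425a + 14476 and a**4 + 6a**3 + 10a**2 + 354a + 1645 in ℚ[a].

By polynomial division,
  a**5 - 4a**4 + 44a**3 + 348a**2 - 1425a + 14476 = (a - 10)(a**4 + 6a**3 + 10a**2 + 354a + 1645) + (94a**3 + 94a**2 + 470a + 30926)
  a**4 + 6a**3 + 10a**2 + 354a + 1645 = ((1/94)a + 5/94)(94a**3 + 94a**2 + 470a + 30926) + (0)
Last nonzero remainder: 94a**3 + 94a**2 + 470a + 30926. Dividing through by 94 gives the monic gcd a**3 + a**2 + 5a + 329.
Then lcm(f, g) = f·g / gcd(f, g); expanding and making the result monic gives the answer.

a**6 + a**5 + 24a**4 + 568a**3 + 315a**2 + 7351a + 72380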